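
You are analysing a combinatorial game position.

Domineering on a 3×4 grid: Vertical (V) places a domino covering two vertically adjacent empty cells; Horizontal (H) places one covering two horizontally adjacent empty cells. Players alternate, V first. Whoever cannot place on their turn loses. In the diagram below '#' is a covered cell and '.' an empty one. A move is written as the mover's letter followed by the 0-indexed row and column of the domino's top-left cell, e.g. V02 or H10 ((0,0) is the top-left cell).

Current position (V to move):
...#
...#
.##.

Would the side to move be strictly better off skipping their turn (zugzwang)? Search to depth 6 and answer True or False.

zugzwang(...#/...#/.##., V) = False

[...#/...#/.##.] V move#1: V00:-1/#..#/#..#/.##., V01:+1/.#.#/.#.#/.##.*, V02:-1/..##/..##/.##., V10:-1/...#/#..#/###.
[.#.#/.#.#/.##.] end (terminal -1, H#2); searched ...#/...#/.##. to 6
suppose V passes — search the same position with H to move:
pass> [...#/...#/.##.] H move#1: H00:+1/##.#/...#/.##.*, H01:+1/.###/...#/.##., H10:+1/...#/##.#/.##., H11:+1/...#/.###/.##.
pass> [##.#/...#/.##.] V move#2: V02:-1/####/..##/.##.*, V10:-1/##.#/#..#/###.
pass> [####/..##/.##.] H move#3: H10:+1/####/####/.##.*
pass> [####/####/.##.] end (terminal -1, V#4); searched ...#/...#/.##. to 6
for V: play +1, pass -1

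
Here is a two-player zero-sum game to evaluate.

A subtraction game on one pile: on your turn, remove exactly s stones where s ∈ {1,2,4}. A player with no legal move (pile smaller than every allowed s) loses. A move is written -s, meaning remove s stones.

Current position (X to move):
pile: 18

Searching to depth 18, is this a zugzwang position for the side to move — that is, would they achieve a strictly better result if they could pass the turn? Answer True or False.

p1 X@[18]: -1[17]-1* -2[16]-1 -4[14]-1
p2 O@[17]: -1[16]-1 -2[15]+1* -4[13]-1
p3 X@[15]: -1[14]-1* -2[13]-1 -4[11]-1
p4 O@[14]: -1[13]-1 -2[12]+1* -4[10]-1
p5 X@[12]: -1[11]-1* -2[10]-1 -4[8]-1
p6 O@[11]: -1[10]-1 -2[9]+1* -4[7]-1
p7 X@[9]: -1[8]-1* -2[7]-1 -4[5]-1
p8 O@[8]: -1[7]-1 -2[6]+1* -4[4]-1
p9 X@[6]: -1[5]-1* -2[4]-1 -4[2]-1
p10 O@[5]: -1[4]-1 -2[3]+1* -4[1]-1
p11 X@[3]: -1[2]-1* -2[1]-1
p12 O@[2]: -1[1]-1 -2[0]+1*
p13 X@[0] terminal -1; root [18] d18
suppose X passes — search the same position with O to move:
pass> p1 O@[18]: -1[17]-1* -2[16]-1 -4[14]-1
pass> p2 X@[17]: -1[16]-1 -2[15]+1* -4[13]-1
pass> p3 O@[15]: -1[14]-1* -2[13]-1 -4[11]-1
pass> p4 X@[14]: -1[13]-1 -2[12]+1* -4[10]-1
pass> p5 O@[12]: -1[11]-1* -2[10]-1 -4[8]-1
pass> p6 X@[11]: -1[10]-1 -2[9]+1* -4[7]-1
pass> p7 O@[9]: -1[8]-1* -2[7]-1 -4[5]-1
pass> p8 X@[8]: -1[7]-1 -2[6]+1* -4[4]-1
pass> p9 O@[6]: -1[5]-1* -2[4]-1 -4[2]-1
pass> p10 X@[5]: -1[4]-1 -2[3]+1* -4[1]-1
pass> p11 O@[3]: -1[2]-1* -2[1]-1
pass> p12 X@[2]: -1[1]-1 -2[0]+1*
pass> p13 O@[0] terminal -1; root [18] d18
for X: play -1, pass +1

zugzwang(18, X) = True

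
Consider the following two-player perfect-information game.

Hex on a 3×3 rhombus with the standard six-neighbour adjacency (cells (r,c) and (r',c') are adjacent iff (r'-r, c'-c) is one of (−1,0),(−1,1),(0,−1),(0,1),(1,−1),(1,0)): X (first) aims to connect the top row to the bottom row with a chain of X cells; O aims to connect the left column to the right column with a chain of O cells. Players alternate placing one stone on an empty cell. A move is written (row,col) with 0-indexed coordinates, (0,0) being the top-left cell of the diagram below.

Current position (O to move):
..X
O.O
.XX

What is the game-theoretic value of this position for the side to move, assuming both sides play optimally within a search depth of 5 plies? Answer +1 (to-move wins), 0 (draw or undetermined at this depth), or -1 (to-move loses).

value(..X/O.O/.XX, O) = +1

ply 1, O at ..X/O.O/.XX | (0,0)=-1→O.X/O.O/.XX; (0,1)=-1→.OX/O.O/.XX; (1,1)=+1→..X/OOO/.XX*; (2,0)=-1→..X/O.O/OXX
ply 2: ..X/OOO/.XX is terminal -1 (X); from ..X/O.O/.XX depth 5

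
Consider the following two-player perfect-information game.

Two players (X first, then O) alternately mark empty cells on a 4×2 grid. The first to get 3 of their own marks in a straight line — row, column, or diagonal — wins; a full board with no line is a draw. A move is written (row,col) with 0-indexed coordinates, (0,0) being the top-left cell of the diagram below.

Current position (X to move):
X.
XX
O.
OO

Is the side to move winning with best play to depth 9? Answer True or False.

p1 X@[X./XX/O./OO]: (0,1)[XX/XX/O./OO]+0* (2,1)[X./XX/OX/OO]+0
p2 O@[XX/XX/O./OO]: (2,1)[XX/XX/OO/OO]+0*
p3 X@[XX/XX/OO/OO] terminal +0; root [X./XX/O./OO] d9

X winning at [X./XX/O./OO]: False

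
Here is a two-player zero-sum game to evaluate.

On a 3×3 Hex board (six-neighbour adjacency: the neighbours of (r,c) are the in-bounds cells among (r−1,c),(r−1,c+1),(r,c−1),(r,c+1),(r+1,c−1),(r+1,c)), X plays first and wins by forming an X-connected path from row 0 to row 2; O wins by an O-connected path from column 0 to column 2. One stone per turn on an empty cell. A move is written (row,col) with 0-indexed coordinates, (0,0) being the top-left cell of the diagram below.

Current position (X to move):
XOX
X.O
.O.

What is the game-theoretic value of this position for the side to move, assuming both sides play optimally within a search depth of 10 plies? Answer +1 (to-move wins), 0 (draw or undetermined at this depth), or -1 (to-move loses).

p1 X@[XOX/X.O/.O.]: (1,1)[XOX/XXO/.O.]-1 (2,0)[XOX/X.O/XO.]+1* (2,2)[XOX/X.O/.OX]-1
p2 O@[XOX/X.O/XO.] terminal -1; root [XOX/X.O/.O.] d10

value(XOX/X.O/.O., X) = +1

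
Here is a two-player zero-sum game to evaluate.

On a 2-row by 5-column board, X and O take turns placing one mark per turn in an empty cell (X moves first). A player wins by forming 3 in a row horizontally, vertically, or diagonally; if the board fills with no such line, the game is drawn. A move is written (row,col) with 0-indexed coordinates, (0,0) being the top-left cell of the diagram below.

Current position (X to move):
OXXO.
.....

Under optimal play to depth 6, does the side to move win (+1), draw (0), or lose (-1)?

value(OXXO./....., X) = 0

[OXXO./.....] X move#1: (0,4):+0/OXXOX/.....*, (1,0):+0/OXXO./X...., (1,1):+0/OXXO./.X..., (1,2):+0/OXXO./..X.., (1,3):+0/OXXO./...X., (1,4):+0/OXXO./....X
[OXXOX/.....] O move#2: (1,0):+0/OXXOX/O....*, (1,1):+0/OXXOX/.O..., (1,2):+0/OXXOX/..O.., (1,3):+0/OXXOX/...O., (1,4):+0/OXXOX/....O
[OXXOX/O....] X move#3: (1,1):+0/OXXOX/OX...*, (1,2):+0/OXXOX/O.X.., (1,3):+0/OXXOX/O..X., (1,4):+0/OXXOX/O...X
[OXXOX/OX...] O move#4: (1,2):+0/OXXOX/OXO..*, (1,3):+0/OXXOX/OX.O., (1,4):+0/OXXOX/OX..O
[OXXOX/OXO..] X move#5: (1,3):+0/OXXOX/OXOX.*, (1,4):+0/OXXOX/OXO.X
[OXXOX/OXOX.] O move#6: (1,4):+0/OXXOX/OXOXO*
[OXXOX/OXOXO] end (terminal +0, X#7); searched OXXO./..... to 6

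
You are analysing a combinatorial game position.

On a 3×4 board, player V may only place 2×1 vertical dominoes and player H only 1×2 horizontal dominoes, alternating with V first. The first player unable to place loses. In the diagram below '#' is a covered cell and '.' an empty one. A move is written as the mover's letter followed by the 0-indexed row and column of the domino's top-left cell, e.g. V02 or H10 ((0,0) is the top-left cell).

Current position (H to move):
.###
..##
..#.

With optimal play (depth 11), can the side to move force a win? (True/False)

ply 1, H at .###/..##/..#. | H10=+1→.###/####/..#.*; H20=-1→.###/..##/###.
ply 2: .###/####/..#. is terminal -1 (V); from .###/..##/..#. depth 11

H winning at [.###/..##/..#.]: True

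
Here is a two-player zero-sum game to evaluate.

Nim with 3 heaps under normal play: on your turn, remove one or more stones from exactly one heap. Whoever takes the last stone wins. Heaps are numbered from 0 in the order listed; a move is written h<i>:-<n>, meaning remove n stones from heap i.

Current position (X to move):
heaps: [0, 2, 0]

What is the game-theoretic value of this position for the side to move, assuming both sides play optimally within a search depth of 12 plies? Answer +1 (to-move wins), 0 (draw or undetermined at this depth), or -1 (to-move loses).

value((0,2,0), X) = +1

p1 X@[(0,2,0)]: h1:-1[(0,1,0)]-1 h1:-2[(0,0,0)]+1*
p2 O@[(0,0,0)] terminal -1; root [(0,2,0)] d12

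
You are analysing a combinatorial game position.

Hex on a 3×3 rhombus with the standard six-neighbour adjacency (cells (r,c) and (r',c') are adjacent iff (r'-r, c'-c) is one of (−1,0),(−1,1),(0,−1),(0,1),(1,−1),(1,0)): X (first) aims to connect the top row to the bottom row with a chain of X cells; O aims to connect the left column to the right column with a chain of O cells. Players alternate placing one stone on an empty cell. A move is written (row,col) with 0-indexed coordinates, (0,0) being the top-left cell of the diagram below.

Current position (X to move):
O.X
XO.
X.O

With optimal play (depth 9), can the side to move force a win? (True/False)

X winning at [O.X/XO./X.O]: True

ply 1, X at O.X/XO./X.O | (0,1)=+1→OXX/XO./X.O*; (1,2)=+1→O.X/XOX/X.O; (2,1)=+1→O.X/XO./XXO
ply 2: OXX/XO./X.O is terminal -1 (O); from O.X/XO./X.O depth 9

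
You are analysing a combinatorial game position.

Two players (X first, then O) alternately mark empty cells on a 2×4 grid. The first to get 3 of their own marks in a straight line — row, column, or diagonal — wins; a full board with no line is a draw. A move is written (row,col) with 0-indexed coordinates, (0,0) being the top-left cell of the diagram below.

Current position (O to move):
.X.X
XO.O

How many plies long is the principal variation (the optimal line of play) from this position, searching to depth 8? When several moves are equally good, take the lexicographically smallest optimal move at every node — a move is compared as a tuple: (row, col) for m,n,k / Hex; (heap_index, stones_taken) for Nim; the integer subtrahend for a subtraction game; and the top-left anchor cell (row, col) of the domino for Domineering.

PV length from [.X.X/XO.O]: 1 ply

ply 1, O at .X.X/XO.O | (0,0)=-1→OX.X/XO.O; (0,2)=+0→.XOX/XO.O; (1,2)=+1→.X.X/XOOO*
ply 2: .X.X/XOOO is terminal -1 (X); from .X.X/XO.O depth 8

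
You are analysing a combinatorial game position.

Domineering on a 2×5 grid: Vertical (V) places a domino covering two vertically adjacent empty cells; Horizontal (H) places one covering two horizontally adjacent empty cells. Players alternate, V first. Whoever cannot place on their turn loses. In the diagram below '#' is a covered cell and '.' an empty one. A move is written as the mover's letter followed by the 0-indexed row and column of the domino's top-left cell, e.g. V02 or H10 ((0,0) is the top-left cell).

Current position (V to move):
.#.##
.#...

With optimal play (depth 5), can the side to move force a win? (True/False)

V winning at [.#.##/.#...]: True

p1 V@[.#.##/.#...]: V00[##.##/##...]-1 V02[.####/.##..]+1*
p2 H@[.####/.##..]: H13[.####/.####]-1*
p3 V@[.####/.####]: V00[#####/#####]+1*
p4 H@[#####/#####] terminal -1; root [.#.##/.#...] d5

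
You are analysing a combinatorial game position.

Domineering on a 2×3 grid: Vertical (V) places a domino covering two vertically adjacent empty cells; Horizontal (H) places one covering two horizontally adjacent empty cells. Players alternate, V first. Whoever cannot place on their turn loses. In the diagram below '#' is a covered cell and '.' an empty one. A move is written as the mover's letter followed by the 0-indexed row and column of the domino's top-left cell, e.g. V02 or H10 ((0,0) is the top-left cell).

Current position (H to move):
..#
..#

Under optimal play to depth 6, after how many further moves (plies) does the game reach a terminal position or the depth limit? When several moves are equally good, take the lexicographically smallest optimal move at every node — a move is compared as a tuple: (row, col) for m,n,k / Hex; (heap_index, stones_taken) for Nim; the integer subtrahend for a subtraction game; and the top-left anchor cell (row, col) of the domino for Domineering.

PV length from [..#/..#]: 1 ply

[..#/..#] H move#1: H00:+1/###/..#*, H10:+1/..#/###
[###/..#] end (terminal -1, V#2); searched ..#/..# to 6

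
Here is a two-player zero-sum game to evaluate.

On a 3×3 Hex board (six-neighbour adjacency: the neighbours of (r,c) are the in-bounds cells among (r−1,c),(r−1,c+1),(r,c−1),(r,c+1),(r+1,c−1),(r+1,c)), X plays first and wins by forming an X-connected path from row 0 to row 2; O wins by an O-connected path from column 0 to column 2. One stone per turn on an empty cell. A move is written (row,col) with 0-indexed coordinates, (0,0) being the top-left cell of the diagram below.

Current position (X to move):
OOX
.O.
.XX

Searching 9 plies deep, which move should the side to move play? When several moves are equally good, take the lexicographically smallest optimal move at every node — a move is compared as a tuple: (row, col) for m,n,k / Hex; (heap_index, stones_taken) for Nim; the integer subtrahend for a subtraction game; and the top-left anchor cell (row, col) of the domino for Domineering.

ply 1, X at OOX/.O./.XX | (1,0)=-1→OOX/XO./.XX; (1,2)=+1→OOX/.OX/.XX*; (2,0)=-1→OOX/.O./XXX
ply 2: OOX/.OX/.XX is terminal -1 (O); from OOX/.O./.XX depth 9

X's best at [OOX/.O./.XX]: (1,2)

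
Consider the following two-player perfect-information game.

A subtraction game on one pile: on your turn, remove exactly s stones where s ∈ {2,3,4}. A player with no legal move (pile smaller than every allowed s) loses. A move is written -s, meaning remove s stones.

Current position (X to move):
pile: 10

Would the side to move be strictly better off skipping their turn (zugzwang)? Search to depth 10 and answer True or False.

zugzwang(10, X) = False

[10] X move#1: -2:-1/8, -3:+1/7*, -4:+1/6
[7] O move#2: -2:-1/5*, -3:-1/4, -4:-1/3
[5] X move#3: -2:-1/3, -3:-1/2, -4:+1/1*
[1] end (terminal -1, O#4); searched 10 to 10
suppose X passes — search the same position with O to move:
pass> [10] O move#1: -2:-1/8, -3:+1/7*, -4:+1/6
pass> [7] X move#2: -2:-1/5*, -3:-1/4, -4:-1/3
pass> [5] O move#3: -2:-1/3, -3:-1/2, -4:+1/1*
pass> [1] end (terminal -1, X#4); searched 10 to 10
for X: play +1, pass -1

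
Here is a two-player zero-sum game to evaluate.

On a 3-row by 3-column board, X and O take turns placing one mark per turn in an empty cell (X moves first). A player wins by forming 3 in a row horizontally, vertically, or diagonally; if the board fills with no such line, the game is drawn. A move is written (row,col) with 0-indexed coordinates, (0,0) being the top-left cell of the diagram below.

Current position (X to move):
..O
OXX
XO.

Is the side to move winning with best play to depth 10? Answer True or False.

ply 1, X at ..O/OXX/XO. | (0,0)=+0→X.O/OXX/XO.*; (0,1)=+0→.XO/OXX/XO.; (2,2)=+0→..O/OXX/XOX
ply 2, O at X.O/OXX/XO. | (0,1)=-1→XOO/OXX/XO.; (2,2)=+0→X.O/OXX/XOO*
ply 3, X at X.O/OXX/XOO | (0,1)=+0→XXO/OXX/XOO*
ply 4: XXO/OXX/XOO is terminal +0 (O); from ..O/OXX/XO. depth 10

X winning at [..O/OXX/XO.]: False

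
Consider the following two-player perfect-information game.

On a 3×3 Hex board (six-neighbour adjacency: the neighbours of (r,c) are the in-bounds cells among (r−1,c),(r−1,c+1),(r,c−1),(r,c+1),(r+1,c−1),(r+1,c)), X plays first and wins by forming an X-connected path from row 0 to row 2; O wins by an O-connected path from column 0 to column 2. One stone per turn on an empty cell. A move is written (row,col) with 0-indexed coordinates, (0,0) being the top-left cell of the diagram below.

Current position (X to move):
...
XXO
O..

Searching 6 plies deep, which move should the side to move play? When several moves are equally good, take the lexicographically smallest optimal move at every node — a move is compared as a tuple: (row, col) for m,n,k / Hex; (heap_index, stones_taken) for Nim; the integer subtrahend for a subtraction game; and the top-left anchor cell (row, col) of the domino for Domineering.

p1 X@[.../XXO/O..]: (0,0)[X../XXO/O..]-1 (0,1)[.X./XXO/O..]-1 (0,2)[..X/XXO/O..]-1 (2,1)[.../XXO/OX.]+1* (2,2)[.../XXO/O.X]-1
p2 O@[.../XXO/OX.]: (0,0)[O../XXO/OX.]-1* (0,1)[.O./XXO/OX.]-1 (0,2)[..O/XXO/OX.]-1 (2,2)[.../XXO/OXO]-1
p3 X@[O../XXO/OX.]: (0,1)[OX./XXO/OX.]+1* (0,2)[O.X/XXO/OX.]+1 (2,2)[O../XXO/OXX]+1
p4 O@[OX./XXO/OX.] terminal -1; root [.../XXO/O..] d6

X's best at [.../XXO/O..]: (2,1)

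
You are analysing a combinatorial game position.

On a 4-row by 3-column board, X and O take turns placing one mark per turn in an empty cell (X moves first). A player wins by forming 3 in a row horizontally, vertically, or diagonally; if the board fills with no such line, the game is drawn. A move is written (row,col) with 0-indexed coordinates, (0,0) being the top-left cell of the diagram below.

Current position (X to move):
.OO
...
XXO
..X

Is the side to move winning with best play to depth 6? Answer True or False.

p1 X@[.OO/.../XXO/..X]: (0,0)[XOO/.../XXO/..X]-1 (1,0)[.OO/X../XXO/..X]+1* (1,1)[.OO/.X./XXO/..X]-1 (1,2)[.OO/..X/XXO/..X]-1 (3,0)[.OO/.../XXO/X.X]-1 (3,1)[.OO/.../XXO/.XX]-1
p2 O@[.OO/X../XXO/..X] terminal -1; root [.OO/.../XXO/..X] d6

X winning at [.OO/.../XXO/..X]: True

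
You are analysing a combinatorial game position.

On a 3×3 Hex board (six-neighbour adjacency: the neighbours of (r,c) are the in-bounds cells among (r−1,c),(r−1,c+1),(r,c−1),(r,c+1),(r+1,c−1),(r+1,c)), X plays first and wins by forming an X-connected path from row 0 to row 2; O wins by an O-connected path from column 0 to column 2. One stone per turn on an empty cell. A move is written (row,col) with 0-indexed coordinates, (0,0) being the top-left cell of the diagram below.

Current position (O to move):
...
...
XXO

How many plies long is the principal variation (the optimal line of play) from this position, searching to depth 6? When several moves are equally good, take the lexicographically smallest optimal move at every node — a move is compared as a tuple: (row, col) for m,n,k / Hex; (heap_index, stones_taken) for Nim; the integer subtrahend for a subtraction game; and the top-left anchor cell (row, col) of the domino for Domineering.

PV length from [.../.../XXO]: 4 plies

ply 1, O at .../.../XXO | (0,0)=-1→O../.../XXO*; (0,1)=-1→.O./.../XXO; (0,2)=-1→..O/.../XXO; (1,0)=-1→.../O../XXO; (1,1)=-1→.../.O./XXO; (1,2)=-1→.../..O/XXO
ply 2, X at O../.../XXO | (0,1)=+1→OX./.../XXO*; (0,2)=+1→O.X/.../XXO; (1,0)=+1→O../X../XXO; (1,1)=+1→O../.X./XXO; (1,2)=+1→O../..X/XXO
ply 3, O at OX./.../XXO | (0,2)=-1→OXO/.../XXO*; (1,0)=-1→OX./O../XXO; (1,1)=-1→OX./.O./XXO; (1,2)=-1→OX./..O/XXO
ply 4, X at OXO/.../XXO | (1,0)=+1→OXO/X../XXO*; (1,1)=+1→OXO/.X./XXO; (1,2)=+1→OXO/..X/XXO
ply 5: OXO/X../XXO is terminal -1 (O); from .../.../XXO depth 6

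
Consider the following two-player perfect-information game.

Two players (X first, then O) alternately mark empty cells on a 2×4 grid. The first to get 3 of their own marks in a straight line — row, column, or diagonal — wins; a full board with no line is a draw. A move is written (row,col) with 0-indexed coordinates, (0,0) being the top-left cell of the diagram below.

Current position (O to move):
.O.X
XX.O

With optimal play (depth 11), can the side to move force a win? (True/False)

O winning at [.O.X/XX.O]: False

ply 1, O at .O.X/XX.O | (0,0)=-1→OO.X/XX.O; (0,2)=-1→.OOX/XX.O; (1,2)=+0→.O.X/XXOO*
ply 2, X at .O.X/XXOO | (0,0)=+0→XO.X/XXOO*; (0,2)=+0→.OXX/XXOO
ply 3, O at XO.X/XXOO | (0,2)=+0→XOOX/XXOO*
ply 4: XOOX/XXOO is terminal +0 (X); from .O.X/XX.O depth 11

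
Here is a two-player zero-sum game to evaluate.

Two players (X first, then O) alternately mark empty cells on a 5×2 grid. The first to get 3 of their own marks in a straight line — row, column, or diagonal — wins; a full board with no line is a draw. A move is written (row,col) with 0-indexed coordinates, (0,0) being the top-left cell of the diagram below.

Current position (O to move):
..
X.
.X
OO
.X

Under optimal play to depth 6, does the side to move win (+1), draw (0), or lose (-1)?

[../X./.X/OO/.X] O move#1: (0,0):+0/O./X./.X/OO/.X*, (0,1):+0/.O/X./.X/OO/.X, (1,1):+0/../XO/.X/OO/.X, (2,0):+0/../X./OX/OO/.X, (4,0):+0/../X./.X/OO/OX
[O./X./.X/OO/.X] X move#2: (0,1):+0/OX/X./.X/OO/.X*, (1,1):+0/O./XX/.X/OO/.X, (2,0):+0/O./X./XX/OO/.X, (4,0):+0/O./X./.X/OO/XX
[OX/X./.X/OO/.X] O move#3: (1,1):+0/OX/XO/.X/OO/.X*, (2,0):-1/OX/X./OX/OO/.X, (4,0):-1/OX/X./.X/OO/OX
[OX/XO/.X/OO/.X] X move#4: (2,0):+0/OX/XO/XX/OO/.X*, (4,0):+0/OX/XO/.X/OO/XX
[OX/XO/XX/OO/.X] O move#5: (4,0):+0/OX/XO/XX/OO/OX*
[OX/XO/XX/OO/OX] end (terminal +0, X#6); searched ../X./.X/OO/.X to 6

value(../X./.X/OO/.X, O) = 0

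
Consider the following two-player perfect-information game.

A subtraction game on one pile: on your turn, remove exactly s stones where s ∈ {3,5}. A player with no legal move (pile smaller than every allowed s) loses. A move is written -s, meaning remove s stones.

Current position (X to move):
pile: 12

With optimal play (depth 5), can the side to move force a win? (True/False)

ply 1, X at 12 | -3=+1→9*; -5=-1→7
ply 2, O at 9 | -3=-1→6*; -5=-1→4
ply 3, X at 6 | -3=-1→3; -5=+1→1*
ply 4: 1 is terminal -1 (O); from 12 depth 5

X winning at [12]: True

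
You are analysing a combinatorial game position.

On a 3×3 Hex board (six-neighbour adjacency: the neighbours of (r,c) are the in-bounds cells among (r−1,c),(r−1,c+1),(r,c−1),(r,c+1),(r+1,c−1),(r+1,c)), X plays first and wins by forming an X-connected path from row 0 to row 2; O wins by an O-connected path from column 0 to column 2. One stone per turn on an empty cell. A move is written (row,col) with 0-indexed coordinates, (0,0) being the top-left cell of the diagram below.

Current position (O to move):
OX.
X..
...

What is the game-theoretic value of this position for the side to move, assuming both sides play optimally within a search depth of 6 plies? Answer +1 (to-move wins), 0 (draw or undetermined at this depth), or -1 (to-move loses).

ply 1, O at OX./X../... | (0,2)=-1→OXO/X../...*; (1,1)=-1→OX./XO./...; (1,2)=-1→OX./X.O/...; (2,0)=-1→OX./X../O..; (2,1)=-1→OX./X../.O.; (2,2)=-1→OX./X../..O
ply 2, X at OXO/X../... | (1,1)=+1→OXO/XX./...*; (1,2)=+1→OXO/X.X/...; (2,0)=+1→OXO/X../X..; (2,1)=+1→OXO/X../.X.; (2,2)=+1→OXO/X../..X
ply 3, O at OXO/XX./... | (1,2)=-1→OXO/XXO/...*; (2,0)=-1→OXO/XX./O..; (2,1)=-1→OXO/XX./.O.; (2,2)=-1→OXO/XX./..O
ply 4, X at OXO/XXO/... | (2,0)=+1→OXO/XXO/X..*; (2,1)=+1→OXO/XXO/.X.; (2,2)=+1→OXO/XXO/..X
ply 5: OXO/XXO/X.. is terminal -1 (O); from OX./X../... depth 6

value(OX./X../..., O) = -1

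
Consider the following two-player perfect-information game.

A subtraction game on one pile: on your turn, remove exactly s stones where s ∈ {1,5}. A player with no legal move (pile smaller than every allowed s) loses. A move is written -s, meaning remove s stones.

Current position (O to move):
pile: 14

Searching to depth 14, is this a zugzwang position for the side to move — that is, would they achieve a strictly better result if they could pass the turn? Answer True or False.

zugzwang(14, O) = True

[14] O move#1: -1:-1/13*, -5:-1/9
[13] X move#2: -1:+1/12*, -5:+1/8
[12] O move#3: -1:-1/11*, -5:-1/7
[11] X move#4: -1:+1/10*, -5:+1/6
[10] O move#5: -1:-1/9*, -5:-1/5
[9] X move#6: -1:+1/8*, -5:+1/4
[8] O move#7: -1:-1/7*, -5:-1/3
[7] X move#8: -1:+1/6*, -5:+1/2
[6] O move#9: -1:-1/5*, -5:-1/1
[5] X move#10: -1:+1/4*, -5:+1/0
[4] O move#11: -1:-1/3*
[3] X move#12: -1:+1/2*
[2] O move#13: -1:-1/1*
[1] X move#14: -1:+1/0*
[0] end (terminal -1, O#15); searched 14 to 14
pass branch (X moves first from the same position):
  | [14] X move#1: -1:-1/13*, -5:-1/9
  | [13] O move#2: -1:+1/12*, -5:+1/8
  | [12] X move#3: -1:-1/11*, -5:-1/7
  | [11] O move#4: -1:+1/10*, -5:+1/6
  | [10] X move#5: -1:-1/9*, -5:-1/5
  | [9] O move#6: -1:+1/8*, -5:+1/4
  | [8] X move#7: -1:-1/7*, -5:-1/3
  | [7] O move#8: -1:+1/6*, -5:+1/2
  | [6] X move#9: -1:-1/5*, -5:-1/1
  | [5] O move#10: -1:+1/4*, -5:+1/0
  | [4] X move#11: -1:-1/3*
  | [3] O move#12: -1:+1/2*
  | [2] X move#13: -1:-1/1*
  | [1] O move#14: -1:+1/0*
  | [0] end (terminal -1, X#15); searched 14 to 14
O moving scores -1; O passing scores +1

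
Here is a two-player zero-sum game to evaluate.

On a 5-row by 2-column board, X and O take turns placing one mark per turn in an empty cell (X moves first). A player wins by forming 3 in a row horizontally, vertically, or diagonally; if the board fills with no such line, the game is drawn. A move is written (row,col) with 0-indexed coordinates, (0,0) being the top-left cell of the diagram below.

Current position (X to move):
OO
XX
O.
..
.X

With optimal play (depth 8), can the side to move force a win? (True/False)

X winning at [OO/XX/O./../.X]: False

ply 1, X at OO/XX/O./../.X | (2,1)=+0→OO/XX/OX/../.X*; (3,0)=+0→OO/XX/O./X./.X; (3,1)=+0→OO/XX/O./.X/.X; (4,0)=+0→OO/XX/O./../XX
ply 2, O at OO/XX/OX/../.X | (3,0)=-1→OO/XX/OX/O./.X; (3,1)=+0→OO/XX/OX/.O/.X*; (4,0)=-1→OO/XX/OX/../OX
ply 3, X at OO/XX/OX/.O/.X | (3,0)=+0→OO/XX/OX/XO/.X*; (4,0)=+0→OO/XX/OX/.O/XX
ply 4, O at OO/XX/OX/XO/.X | (4,0)=+0→OO/XX/OX/XO/OX*
ply 5: OO/XX/OX/XO/OX is terminal +0 (X); from OO/XX/O./../.X depth 8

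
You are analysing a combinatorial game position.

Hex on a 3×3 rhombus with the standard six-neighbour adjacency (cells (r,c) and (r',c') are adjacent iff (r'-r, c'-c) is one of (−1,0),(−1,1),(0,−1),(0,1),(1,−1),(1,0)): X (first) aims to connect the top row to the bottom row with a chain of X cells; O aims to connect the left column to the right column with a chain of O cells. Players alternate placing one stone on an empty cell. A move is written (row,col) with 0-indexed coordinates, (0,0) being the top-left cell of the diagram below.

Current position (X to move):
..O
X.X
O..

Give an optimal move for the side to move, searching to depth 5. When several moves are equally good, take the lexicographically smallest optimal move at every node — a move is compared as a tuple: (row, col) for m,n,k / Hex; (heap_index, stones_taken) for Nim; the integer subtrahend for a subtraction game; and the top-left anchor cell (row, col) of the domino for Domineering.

X's best at [..O/X.X/O..]: (1,1)

p1 X@[..O/X.X/O..]: (0,0)[X.O/X.X/O..]-1 (0,1)[.XO/X.X/O..]-1 (1,1)[..O/XXX/O..]+1* (2,1)[..O/X.X/OX.]-1 (2,2)[..O/X.X/O.X]-1
p2 O@[..O/XXX/O..]: (0,0)[O.O/XXX/O..]-1* (0,1)[.OO/XXX/O..]-1 (2,1)[..O/XXX/OO.]-1 (2,2)[..O/XXX/O.O]-1
p3 X@[O.O/XXX/O..]: (0,1)[OXO/XXX/O..]+1* (2,1)[O.O/XXX/OX.]-1 (2,2)[O.O/XXX/O.X]-1
p4 O@[OXO/XXX/O..]: (2,1)[OXO/XXX/OO.]-1* (2,2)[OXO/XXX/O.O]-1
p5 X@[OXO/XXX/OO.]: (2,2)[OXO/XXX/OOX]+1*
p6 O@[OXO/XXX/OOX] terminal -1; root [..O/X.X/O..] d5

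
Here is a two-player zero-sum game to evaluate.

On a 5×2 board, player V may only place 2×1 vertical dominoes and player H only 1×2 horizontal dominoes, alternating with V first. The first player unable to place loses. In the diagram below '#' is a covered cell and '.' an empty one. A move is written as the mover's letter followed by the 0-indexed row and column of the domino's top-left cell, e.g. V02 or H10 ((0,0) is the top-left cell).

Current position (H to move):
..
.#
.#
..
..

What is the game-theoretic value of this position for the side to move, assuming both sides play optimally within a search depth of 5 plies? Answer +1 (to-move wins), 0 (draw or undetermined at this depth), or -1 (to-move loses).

value(../.#/.#/../.., H) = +1

ply 1, H at ../.#/.#/../.. | H00=-1→##/.#/.#/../..; H30=+1→../.#/.#/##/..*; H40=+1→../.#/.#/../##
ply 2, V at ../.#/.#/##/.. | V00=-1→#./##/.#/##/..*; V10=-1→../##/##/##/..
ply 3, H at #./##/.#/##/.. | H40=+1→#./##/.#/##/##*
ply 4: #./##/.#/##/## is terminal -1 (V); from ../.#/.#/../.. depth 5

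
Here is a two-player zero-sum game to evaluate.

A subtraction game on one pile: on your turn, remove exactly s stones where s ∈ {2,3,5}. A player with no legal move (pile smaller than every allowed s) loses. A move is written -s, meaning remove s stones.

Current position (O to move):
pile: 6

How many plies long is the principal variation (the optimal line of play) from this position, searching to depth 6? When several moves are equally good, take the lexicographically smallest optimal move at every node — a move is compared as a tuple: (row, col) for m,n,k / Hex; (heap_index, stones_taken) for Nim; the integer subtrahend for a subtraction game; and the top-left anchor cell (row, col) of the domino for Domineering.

PV length from [6]: 1 ply

[6] O move#1: -2:-1/4, -3:-1/3, -5:+1/1*
[1] end (terminal -1, X#2); searched 6 to 6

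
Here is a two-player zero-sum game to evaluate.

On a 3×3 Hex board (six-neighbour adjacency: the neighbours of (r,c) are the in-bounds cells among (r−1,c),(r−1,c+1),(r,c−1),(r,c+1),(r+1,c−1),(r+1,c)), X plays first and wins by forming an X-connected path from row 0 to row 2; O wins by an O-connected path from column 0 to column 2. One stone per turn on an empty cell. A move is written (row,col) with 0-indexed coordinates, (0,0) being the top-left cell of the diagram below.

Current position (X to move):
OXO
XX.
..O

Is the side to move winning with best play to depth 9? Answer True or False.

X winning at [OXO/XX./..O]: True

[OXO/XX./..O] X move#1: (1,2):+1/OXO/XXX/..O*, (2,0):+1/OXO/XX./X.O, (2,1):+1/OXO/XX./.XO
[OXO/XXX/..O] O move#2: (2,0):-1/OXO/XXX/O.O*, (2,1):-1/OXO/XXX/.OO
[OXO/XXX/O.O] X move#3: (2,1):+1/OXO/XXX/OXO*
[OXO/XXX/OXO] end (terminal -1, O#4); searched OXO/XX./..O to 9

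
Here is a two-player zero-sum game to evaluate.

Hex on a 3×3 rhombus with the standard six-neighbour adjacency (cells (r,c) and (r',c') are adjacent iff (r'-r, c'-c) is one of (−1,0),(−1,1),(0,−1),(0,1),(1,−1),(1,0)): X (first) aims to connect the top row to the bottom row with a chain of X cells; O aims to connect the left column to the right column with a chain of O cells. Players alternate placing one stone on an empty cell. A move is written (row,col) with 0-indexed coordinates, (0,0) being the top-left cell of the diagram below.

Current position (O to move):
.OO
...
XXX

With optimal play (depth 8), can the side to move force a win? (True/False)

O winning at [.OO/.../XXX]: True

ply 1, O at .OO/.../XXX | (0,0)=+1→OOO/.../XXX*; (1,0)=+1→.OO/O../XXX; (1,1)=+1→.OO/.O./XXX; (1,2)=+1→.OO/..O/XXX
ply 2: OOO/.../XXX is terminal -1 (X); from .OO/.../XXX depth 8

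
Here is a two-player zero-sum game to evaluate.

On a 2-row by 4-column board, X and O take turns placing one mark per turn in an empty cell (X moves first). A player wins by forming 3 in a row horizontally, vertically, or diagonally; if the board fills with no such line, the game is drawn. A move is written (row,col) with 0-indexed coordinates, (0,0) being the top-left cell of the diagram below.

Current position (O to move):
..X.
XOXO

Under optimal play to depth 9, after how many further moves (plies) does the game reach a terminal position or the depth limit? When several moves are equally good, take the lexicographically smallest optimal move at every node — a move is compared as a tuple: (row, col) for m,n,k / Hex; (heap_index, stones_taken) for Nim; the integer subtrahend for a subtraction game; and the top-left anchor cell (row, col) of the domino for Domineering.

PV length from [..X./XOXO]: 3 plies

p1 O@[..X./XOXO]: (0,0)[O.X./XOXO]+0* (0,1)[.OX./XOXO]+0 (0,3)[..XO/XOXO]+0
p2 X@[O.X./XOXO]: (0,1)[OXX./XOXO]+0* (0,3)[O.XX/XOXO]+0
p3 O@[OXX./XOXO]: (0,3)[OXXO/XOXO]+0*
p4 X@[OXXO/XOXO] terminal +0; root [..X./XOXO] d9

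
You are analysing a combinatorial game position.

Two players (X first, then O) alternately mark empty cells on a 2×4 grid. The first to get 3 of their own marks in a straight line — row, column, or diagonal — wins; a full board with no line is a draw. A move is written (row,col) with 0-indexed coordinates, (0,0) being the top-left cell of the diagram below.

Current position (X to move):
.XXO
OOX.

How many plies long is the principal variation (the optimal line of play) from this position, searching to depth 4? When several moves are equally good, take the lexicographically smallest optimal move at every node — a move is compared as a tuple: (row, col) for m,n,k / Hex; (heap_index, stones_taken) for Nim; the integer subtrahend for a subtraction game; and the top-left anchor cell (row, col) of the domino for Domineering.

ply 1, X at .XXO/OOX. | (0,0)=+1→XXXO/OOX.*; (1,3)=+0→.XXO/OOXX
ply 2: XXXO/OOX. is terminal -1 (O); from .XXO/OOX. depth 4

PV length from [.XXO/OOX.]: 1 ply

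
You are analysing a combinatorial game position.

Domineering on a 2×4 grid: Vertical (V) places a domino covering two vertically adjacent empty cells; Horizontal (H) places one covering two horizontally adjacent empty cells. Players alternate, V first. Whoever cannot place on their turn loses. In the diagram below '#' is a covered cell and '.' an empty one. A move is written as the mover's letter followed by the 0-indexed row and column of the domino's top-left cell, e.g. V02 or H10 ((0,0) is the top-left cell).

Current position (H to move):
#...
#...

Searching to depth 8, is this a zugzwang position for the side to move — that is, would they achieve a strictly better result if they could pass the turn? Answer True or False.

zugzwang(#.../#..., H) = False

[#.../#...] H move#1: H01:+1/###./#...*, H02:+1/#.##/#..., H11:+1/#.../###., H12:+1/#.../#.##
[###./#...] V move#2: V03:-1/####/#..#*
[####/#..#] H move#3: H11:+1/####/####*
[####/####] end (terminal -1, V#4); searched #.../#... to 8
pass branch (V moves first from the same position):
  | [#.../#...] V move#1: V01:-1/##../##.., V02:+1/#.#./#.#.*, V03:-1/#..#/#..#
  | [#.#./#.#.] end (terminal -1, H#2); searched #.../#... to 8
H moving scores +1; H passing scores -1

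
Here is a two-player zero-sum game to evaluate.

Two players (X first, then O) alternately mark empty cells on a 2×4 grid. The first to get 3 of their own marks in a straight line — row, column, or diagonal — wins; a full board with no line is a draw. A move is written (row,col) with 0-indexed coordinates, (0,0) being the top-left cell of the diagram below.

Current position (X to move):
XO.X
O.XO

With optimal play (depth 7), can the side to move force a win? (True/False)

p1 X@[XO.X/O.XO]: (0,2)[XOXX/O.XO]+0* (1,1)[XO.X/OXXO]+0
p2 O@[XOXX/O.XO]: (1,1)[XOXX/OOXO]+0*
p3 X@[XOXX/OOXO] terminal +0; root [XO.X/O.XO] d7

X winning at [XO.X/O.XO]: False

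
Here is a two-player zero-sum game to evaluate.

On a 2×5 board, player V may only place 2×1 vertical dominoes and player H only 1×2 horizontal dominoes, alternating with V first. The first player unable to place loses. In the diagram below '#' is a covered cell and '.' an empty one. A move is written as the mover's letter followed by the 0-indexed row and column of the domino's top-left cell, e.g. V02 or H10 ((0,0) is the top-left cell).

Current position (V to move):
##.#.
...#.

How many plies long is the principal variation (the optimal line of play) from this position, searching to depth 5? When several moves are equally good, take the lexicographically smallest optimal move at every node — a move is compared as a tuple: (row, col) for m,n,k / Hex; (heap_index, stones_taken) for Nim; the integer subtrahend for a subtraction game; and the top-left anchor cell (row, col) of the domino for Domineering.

PV length from [##.#./...#.]: 3 plies

ply 1, V at ##.#./...#. | V02=+1→####./..##.*; V04=-1→##.##/...##
ply 2, H at ####./..##. | H10=-1→####./####.*
ply 3, V at ####./####. | V04=+1→#####/#####*
ply 4: #####/##### is terminal -1 (H); from ##.#./...#. depth 5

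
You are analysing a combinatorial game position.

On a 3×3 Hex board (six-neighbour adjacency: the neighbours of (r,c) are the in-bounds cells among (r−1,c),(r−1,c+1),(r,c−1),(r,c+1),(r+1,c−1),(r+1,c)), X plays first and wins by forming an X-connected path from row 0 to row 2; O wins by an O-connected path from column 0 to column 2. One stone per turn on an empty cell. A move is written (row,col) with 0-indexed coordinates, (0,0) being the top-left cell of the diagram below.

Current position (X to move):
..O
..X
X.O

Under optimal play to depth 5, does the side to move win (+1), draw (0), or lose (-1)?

ply 1, X at ..O/..X/X.O | (0,0)=-1→X.O/..X/X.O; (0,1)=+1→.XO/..X/X.O*; (1,0)=+1→..O/X.X/X.O; (1,1)=-1→..O/.XX/X.O; (2,1)=-1→..O/..X/XXO
ply 2, O at .XO/..X/X.O | (0,0)=-1→OXO/..X/X.O*; (1,0)=-1→.XO/O.X/X.O; (1,1)=-1→.XO/.OX/X.O; (2,1)=-1→.XO/..X/XOO
ply 3, X at OXO/..X/X.O | (1,0)=+1→OXO/X.X/X.O*; (1,1)=+1→OXO/.XX/X.O; (2,1)=+1→OXO/..X/XXO
ply 4: OXO/X.X/X.O is terminal -1 (O); from ..O/..X/X.O depth 5

value(..O/..X/X.O, X) = +1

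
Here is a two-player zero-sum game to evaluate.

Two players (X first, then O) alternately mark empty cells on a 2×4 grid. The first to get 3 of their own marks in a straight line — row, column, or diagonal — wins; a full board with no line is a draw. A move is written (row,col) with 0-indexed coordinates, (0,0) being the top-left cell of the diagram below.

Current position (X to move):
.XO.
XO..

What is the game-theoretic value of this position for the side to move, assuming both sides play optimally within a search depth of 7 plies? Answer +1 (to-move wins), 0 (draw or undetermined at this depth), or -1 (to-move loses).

value(.XO./XO.., X) = 0

[.XO./XO..] X move#1: (0,0):+0/XXO./XO..*, (0,3):+0/.XOX/XO.., (1,2):+0/.XO./XOX., (1,3):+0/.XO./XO.X
[XXO./XO..] O move#2: (0,3):+0/XXOO/XO..*, (1,2):+0/XXO./XOO., (1,3):+0/XXO./XO.O
[XXOO/XO..] X move#3: (1,2):+0/XXOO/XOX.*, (1,3):+0/XXOO/XO.X
[XXOO/XOX.] O move#4: (1,3):+0/XXOO/XOXO*
[XXOO/XOXO] end (terminal +0, X#5); searched .XO./XO.. to 7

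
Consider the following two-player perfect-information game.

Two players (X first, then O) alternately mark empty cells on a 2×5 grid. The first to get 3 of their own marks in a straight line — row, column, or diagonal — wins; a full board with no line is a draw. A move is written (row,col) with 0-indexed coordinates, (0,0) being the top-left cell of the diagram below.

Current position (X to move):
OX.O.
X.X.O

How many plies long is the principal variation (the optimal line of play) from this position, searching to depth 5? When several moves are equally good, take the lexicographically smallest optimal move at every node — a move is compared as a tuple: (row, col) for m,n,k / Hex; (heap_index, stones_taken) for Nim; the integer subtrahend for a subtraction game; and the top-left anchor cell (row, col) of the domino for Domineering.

PV length from [OX.O./X.X.O]: 1 ply

p1 X@[OX.O./X.X.O]: (0,2)[OXXO./X.X.O]+0 (0,4)[OX.OX/X.X.O]+0 (1,1)[OX.O./XXX.O]+1* (1,3)[OX.O./X.XXO]+0
p2 O@[OX.O./XXX.O] terminal -1; root [OX.O./X.X.O] d5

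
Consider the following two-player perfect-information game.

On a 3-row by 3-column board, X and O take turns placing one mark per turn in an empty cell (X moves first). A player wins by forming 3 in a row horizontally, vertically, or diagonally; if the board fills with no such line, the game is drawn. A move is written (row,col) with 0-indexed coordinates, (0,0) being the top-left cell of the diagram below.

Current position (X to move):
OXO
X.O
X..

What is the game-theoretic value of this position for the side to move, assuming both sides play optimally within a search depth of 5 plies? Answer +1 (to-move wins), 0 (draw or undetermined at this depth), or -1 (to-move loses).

value(OXO/X.O/X.., X) = 0

ply 1, X at OXO/X.O/X.. | (1,1)=-1→OXO/XXO/X..; (2,1)=-1→OXO/X.O/XX.; (2,2)=+0→OXO/X.O/X.X*
ply 2, O at OXO/X.O/X.X | (1,1)=-1→OXO/XOO/X.X; (2,1)=+0→OXO/X.O/XOX*
ply 3, X at OXO/X.O/XOX | (1,1)=+0→OXO/XXO/XOX*
ply 4: OXO/XXO/XOX is terminal +0 (O); from OXO/X.O/X.. depth 5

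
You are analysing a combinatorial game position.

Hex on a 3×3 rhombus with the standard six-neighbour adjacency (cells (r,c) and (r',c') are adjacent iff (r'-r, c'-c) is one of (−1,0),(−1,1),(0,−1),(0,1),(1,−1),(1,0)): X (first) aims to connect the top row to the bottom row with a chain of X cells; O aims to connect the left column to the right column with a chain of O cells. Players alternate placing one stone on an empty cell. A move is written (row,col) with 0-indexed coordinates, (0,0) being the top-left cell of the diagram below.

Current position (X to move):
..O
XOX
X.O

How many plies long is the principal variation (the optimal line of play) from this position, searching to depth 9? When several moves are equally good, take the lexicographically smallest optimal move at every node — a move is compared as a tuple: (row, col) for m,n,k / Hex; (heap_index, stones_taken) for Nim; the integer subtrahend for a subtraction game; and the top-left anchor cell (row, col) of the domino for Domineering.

PV length from [..O/XOX/X.O]: 1 ply

[..O/XOX/X.O] X move#1: (0,0):+1/X.O/XOX/X.O*, (0,1):+1/.XO/XOX/X.O, (2,1):+1/..O/XOX/XXO
[X.O/XOX/X.O] end (terminal -1, O#2); searched ..O/XOX/X.O to 9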